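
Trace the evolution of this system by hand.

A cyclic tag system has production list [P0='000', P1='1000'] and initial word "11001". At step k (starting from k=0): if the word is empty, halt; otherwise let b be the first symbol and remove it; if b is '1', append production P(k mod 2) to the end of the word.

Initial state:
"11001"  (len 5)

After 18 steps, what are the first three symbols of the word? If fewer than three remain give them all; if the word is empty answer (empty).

(empty)

t=0: "11001"  (len 5)
t=1: "1001000"  (len 7)
t=2: "0010001000"  (len 10)
t=3: "010001000"  (len 9)
t=4: "10001000"  (len 8)
t=5: "0001000000"  (len 10)
t=6: "001000000"  (len 9)
t=7: "01000000"  (len 8)
t=8: "1000000"  (len 7)
t=9: "000000000"  (len 9)
t=10: "00000000"  (len 8)
t=11: "0000000"  (len 7)
t=12: "000000"  (len 6)
t=13: "00000"  (len 5)
t=14: "0000"  (len 4)
t=15: "000"  (len 3)
t=16: "00"  (len 2)
t=17: "0"  (len 1)
t=18: (halted — word empty)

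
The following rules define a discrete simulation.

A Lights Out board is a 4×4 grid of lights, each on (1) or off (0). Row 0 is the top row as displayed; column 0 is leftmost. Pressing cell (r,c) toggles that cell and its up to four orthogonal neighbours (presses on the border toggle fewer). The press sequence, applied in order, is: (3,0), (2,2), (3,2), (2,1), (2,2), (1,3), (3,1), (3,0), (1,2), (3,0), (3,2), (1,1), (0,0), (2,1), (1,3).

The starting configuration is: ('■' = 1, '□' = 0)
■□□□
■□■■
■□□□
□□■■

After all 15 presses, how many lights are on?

5

k=0  ■□□□
■□■■
■□□□
□□■■
k=1  ■□□□
■□■■
□□□□
■■■■
k=2  ■□□□
■□□■
□■■■
■■□■
k=3  ■□□□
■□□■
□■□■
■□■□
k=4  ■□□□
■■□■
■□■■
■■■□
k=5  ■□□□
■■■■
■■□□
■■□□
k=6  ■□□■
■■□□
■■□■
■■□□
k=7  ■□□■
■■□□
■□□■
□□■□
k=8  ■□□■
■■□□
□□□■
■■■□
k=9  ■□■■
■□■■
□□■■
■■■□
k=10  ■□■■
■□■■
■□■■
□□■□
k=11  ■□■■
■□■■
■□□■
□■□■
k=12  ■■■■
□■□■
■■□■
□■□■
k=13  □□■■
■■□■
■■□■
□■□■
k=14  □□■■
■□□■
□□■■
□□□■
k=15  □□■□
■□■□
□□■□
□□□■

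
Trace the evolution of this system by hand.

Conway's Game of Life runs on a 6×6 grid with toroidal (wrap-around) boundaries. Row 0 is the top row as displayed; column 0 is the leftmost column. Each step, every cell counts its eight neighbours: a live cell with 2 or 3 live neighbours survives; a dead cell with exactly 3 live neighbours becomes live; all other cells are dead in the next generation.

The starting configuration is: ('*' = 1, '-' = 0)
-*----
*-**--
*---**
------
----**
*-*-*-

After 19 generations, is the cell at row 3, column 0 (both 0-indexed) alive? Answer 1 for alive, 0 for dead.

[0] -*----
*-**--
*---**
------
----**
*-*-*-
[1] *----*
*-***-
**-***
*-----
---***
**-**-
[2] ------
--*---
------
-**---
-***--
-***--
[3] -*-*--
------
-**---
-*-*--
*-----
-*-*--
[4] ------
-*----
-**---
**----
**----
**----
[5] **----
-**---
--*---
------
--*--*
**----
[6] ------
*-*---
-**---
------
**----
--*--*
[7] -*----
--*---
-**---
*-*---
**----
**----
[8] ***---
--*---
--**--
*-*---
--*--*
--*---
[9] --**--
------
--**--
--*---
--**--
*-**--
[10] -***--
------
--**--
-*----
------
----*-
[11] --**--
-*----
--*---
--*---
------
--**--
[12] -*-*--
-*-*--
-**---
------
--**--
--**--
[13] -*-**-
**-*--
-**---
-*-*--
--**--
-*--*-
[14] -*-***
*--**-
---*--
-*-*--
-*-**-
-*--*-
[15] -*----
*-----
---*--
---*--
**-**-
-*----
[16] **----
------
------
---*--
**-**-
-*----
[17] **----
------
------
--***-
**-**-
-----*
[18] *-----
------
---*--
-**-**
**----
--*-**
[19] -----*
------
--***-
-*****
------
-----*

0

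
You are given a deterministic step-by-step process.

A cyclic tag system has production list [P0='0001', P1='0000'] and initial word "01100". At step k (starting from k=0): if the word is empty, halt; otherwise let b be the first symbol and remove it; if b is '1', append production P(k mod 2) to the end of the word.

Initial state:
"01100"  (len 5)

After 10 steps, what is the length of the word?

3

step 0: "01100"  (len 5)
step 1: "1100"  (len 4)
step 2: "1000000"  (len 7)
step 3: "0000000001"  (len 10)
step 4: "000000001"  (len 9)
step 5: "00000001"  (len 8)
step 6: "0000001"  (len 7)
step 7: "000001"  (len 6)
step 8: "00001"  (len 5)
step 9: "0001"  (len 4)
step 10: "001"  (len 3)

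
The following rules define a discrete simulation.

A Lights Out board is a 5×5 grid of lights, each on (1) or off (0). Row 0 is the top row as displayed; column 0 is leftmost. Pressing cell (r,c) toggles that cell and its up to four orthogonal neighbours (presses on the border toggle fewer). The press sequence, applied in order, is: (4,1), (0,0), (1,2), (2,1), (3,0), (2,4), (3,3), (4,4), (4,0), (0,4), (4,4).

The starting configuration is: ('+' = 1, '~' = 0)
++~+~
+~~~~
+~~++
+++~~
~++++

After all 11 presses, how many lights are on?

12

t=0: ++~+~
+~~~~
+~~++
+++~~
~++++
t=1: ++~+~
+~~~~
+~~++
+~+~~
+~~++
t=2: ~~~+~
~~~~~
+~~++
+~+~~
+~~++
t=3: ~~++~
~+++~
+~+++
+~+~~
+~~++
t=4: ~~++~
~~++~
~+~++
+++~~
+~~++
t=5: ~~++~
~~++~
++~++
~~+~~
~~~++
t=6: ~~++~
~~+++
++~~~
~~+~+
~~~++
t=7: ~~++~
~~+++
++~+~
~~~+~
~~~~+
t=8: ~~++~
~~+++
++~+~
~~~++
~~~+~
t=9: ~~++~
~~+++
++~+~
+~~++
++~+~
t=10: ~~+~+
~~++~
++~+~
+~~++
++~+~
t=11: ~~+~+
~~++~
++~+~
+~~+~
++~~+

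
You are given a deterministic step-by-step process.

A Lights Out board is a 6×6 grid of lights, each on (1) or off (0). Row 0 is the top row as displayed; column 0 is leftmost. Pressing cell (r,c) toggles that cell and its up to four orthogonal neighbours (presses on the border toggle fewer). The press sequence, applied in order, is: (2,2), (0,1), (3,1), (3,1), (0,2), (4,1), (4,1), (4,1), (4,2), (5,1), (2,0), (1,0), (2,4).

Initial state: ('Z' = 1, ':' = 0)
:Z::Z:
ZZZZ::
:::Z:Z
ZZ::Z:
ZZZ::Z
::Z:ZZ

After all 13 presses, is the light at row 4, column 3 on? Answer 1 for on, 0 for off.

1

k=0  :Z::Z:
ZZZZ::
:::Z:Z
ZZ::Z:
ZZZ::Z
::Z:ZZ
k=1  :Z::Z:
ZZ:Z::
:ZZ::Z
ZZZ:Z:
ZZZ::Z
::Z:ZZ
k=2  Z:Z:Z:
Z::Z::
:ZZ::Z
ZZZ:Z:
ZZZ::Z
::Z:ZZ
k=3  Z:Z:Z:
Z::Z::
::Z::Z
::::Z:
Z:Z::Z
::Z:ZZ
k=4  Z:Z:Z:
Z::Z::
:ZZ::Z
ZZZ:Z:
ZZZ::Z
::Z:ZZ
k=5  ZZ:ZZ:
Z:ZZ::
:ZZ::Z
ZZZ:Z:
ZZZ::Z
::Z:ZZ
k=6  ZZ:ZZ:
Z:ZZ::
:ZZ::Z
Z:Z:Z:
:::::Z
:ZZ:ZZ
k=7  ZZ:ZZ:
Z:ZZ::
:ZZ::Z
ZZZ:Z:
ZZZ::Z
::Z:ZZ
k=8  ZZ:ZZ:
Z:ZZ::
:ZZ::Z
Z:Z:Z:
:::::Z
:ZZ:ZZ
k=9  ZZ:ZZ:
Z:ZZ::
:ZZ::Z
Z:::Z:
:ZZZ:Z
:Z::ZZ
k=10  ZZ:ZZ:
Z:ZZ::
:ZZ::Z
Z:::Z:
::ZZ:Z
Z:Z:ZZ
k=11  ZZ:ZZ:
::ZZ::
Z:Z::Z
::::Z:
::ZZ:Z
Z:Z:ZZ
k=12  :Z:ZZ:
ZZZZ::
::Z::Z
::::Z:
::ZZ:Z
Z:Z:ZZ
k=13  :Z:ZZ:
ZZZZZ:
::ZZZ:
::::::
::ZZ:Z
Z:Z:ZZ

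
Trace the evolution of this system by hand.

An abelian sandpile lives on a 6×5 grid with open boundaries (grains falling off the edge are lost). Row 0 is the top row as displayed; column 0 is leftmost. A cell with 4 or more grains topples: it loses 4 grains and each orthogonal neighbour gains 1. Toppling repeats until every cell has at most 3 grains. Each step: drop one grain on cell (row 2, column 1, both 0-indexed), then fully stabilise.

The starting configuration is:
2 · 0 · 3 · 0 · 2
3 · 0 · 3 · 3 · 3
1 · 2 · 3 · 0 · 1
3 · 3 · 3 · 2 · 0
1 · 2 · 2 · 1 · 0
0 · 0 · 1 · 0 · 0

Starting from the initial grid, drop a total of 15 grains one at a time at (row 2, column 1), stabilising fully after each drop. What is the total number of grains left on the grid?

51

0) 2 · 0 · 3 · 0 · 2
3 · 0 · 3 · 3 · 3
1 · 2 · 3 · 0 · 1
3 · 3 · 3 · 2 · 0
1 · 2 · 2 · 1 · 0
0 · 0 · 1 · 0 · 0
1) 2 · 0 · 3 · 0 · 2
3 · 0 · 3 · 3 · 3
1 · 3 · 3 · 0 · 1
3 · 3 · 3 · 2 · 0
1 · 2 · 2 · 1 · 0
0 · 0 · 1 · 0 · 0
2) 2 · 1 · 0 · 2 · 3
3 · 2 · 2 · 1 · 0
3 · 2 · 2 · 2 · 2
0 · 2 · 1 · 3 · 0
2 · 3 · 3 · 1 · 0
0 · 0 · 1 · 0 · 0
3) 2 · 1 · 0 · 2 · 3
3 · 2 · 2 · 1 · 0
3 · 3 · 2 · 2 · 2
0 · 2 · 1 · 3 · 0
2 · 3 · 3 · 1 · 0
0 · 0 · 1 · 0 · 0
4) 3 · 2 · 0 · 2 · 3
1 · 0 · 3 · 1 · 0
1 · 2 · 3 · 2 · 2
1 · 3 · 1 · 3 · 0
2 · 3 · 3 · 1 · 0
0 · 0 · 1 · 0 · 0
5) 3 · 2 · 0 · 2 · 3
1 · 0 · 3 · 1 · 0
1 · 3 · 3 · 2 · 2
1 · 3 · 1 · 3 · 0
2 · 3 · 3 · 1 · 0
0 · 0 · 1 · 0 · 0
6) 3 · 2 · 1 · 2 · 3
1 · 2 · 0 · 3 · 0
2 · 2 · 3 · 0 · 3
2 · 2 · 1 · 1 · 1
3 · 1 · 1 · 3 · 0
0 · 1 · 2 · 0 · 0
7) 3 · 2 · 1 · 2 · 3
1 · 2 · 0 · 3 · 0
2 · 3 · 3 · 0 · 3
2 · 2 · 1 · 1 · 1
3 · 1 · 1 · 3 · 0
0 · 1 · 2 · 0 · 0
8) 3 · 2 · 1 · 2 · 3
1 · 3 · 1 · 3 · 0
3 · 1 · 0 · 1 · 3
2 · 3 · 2 · 1 · 1
3 · 1 · 1 · 3 · 0
0 · 1 · 2 · 0 · 0
9) 3 · 2 · 1 · 2 · 3
1 · 3 · 1 · 3 · 0
3 · 2 · 0 · 1 · 3
2 · 3 · 2 · 1 · 1
3 · 1 · 1 · 3 · 0
0 · 1 · 2 · 0 · 0
10) 3 · 2 · 1 · 2 · 3
1 · 3 · 1 · 3 · 0
3 · 3 · 0 · 1 · 3
2 · 3 · 2 · 1 · 1
3 · 1 · 1 · 3 · 0
0 · 1 · 2 · 0 · 0
11) 3 · 3 · 1 · 2 · 3
3 · 0 · 2 · 3 · 0
1 · 3 · 1 · 1 · 3
1 · 1 · 3 · 1 · 1
0 · 3 · 1 · 3 · 0
1 · 1 · 2 · 0 · 0
12) 3 · 3 · 1 · 2 · 3
3 · 1 · 2 · 3 · 0
2 · 0 · 2 · 1 · 3
1 · 2 · 3 · 1 · 1
0 · 3 · 1 · 3 · 0
1 · 1 · 2 · 0 · 0
13) 3 · 3 · 1 · 2 · 3
3 · 1 · 2 · 3 · 0
2 · 1 · 2 · 1 · 3
1 · 2 · 3 · 1 · 1
0 · 3 · 1 · 3 · 0
1 · 1 · 2 · 0 · 0
14) 3 · 3 · 1 · 2 · 3
3 · 1 · 2 · 3 · 0
2 · 2 · 2 · 1 · 3
1 · 2 · 3 · 1 · 1
0 · 3 · 1 · 3 · 0
1 · 1 · 2 · 0 · 0
15) 3 · 3 · 1 · 2 · 3
3 · 1 · 2 · 3 · 0
2 · 3 · 2 · 1 · 3
1 · 2 · 3 · 1 · 1
0 · 3 · 1 · 3 · 0
1 · 1 · 2 · 0 · 0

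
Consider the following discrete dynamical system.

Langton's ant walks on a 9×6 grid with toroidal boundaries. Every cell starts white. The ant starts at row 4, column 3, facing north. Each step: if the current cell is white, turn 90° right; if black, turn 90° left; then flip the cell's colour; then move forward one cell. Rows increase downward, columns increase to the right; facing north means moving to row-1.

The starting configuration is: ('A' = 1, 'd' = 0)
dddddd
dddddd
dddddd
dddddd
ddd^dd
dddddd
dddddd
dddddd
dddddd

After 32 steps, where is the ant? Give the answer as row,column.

6,1

[0] dddddd
dddddd
dddddd
dddddd
ddd^dd
dddddd
dddddd
dddddd
dddddd
[1] dddddd
dddddd
dddddd
dddddd
dddA>d
dddddd
dddddd
dddddd
dddddd
[2] dddddd
dddddd
dddddd
dddddd
dddAAd
ddddvd
dddddd
dddddd
dddddd
[3] dddddd
dddddd
dddddd
dddddd
dddAAd
ddd<Ad
dddddd
dddddd
dddddd
[4] dddddd
dddddd
dddddd
dddddd
ddd^Ad
dddAAd
dddddd
dddddd
dddddd
[5] dddddd
dddddd
dddddd
dddddd
dd<dAd
dddAAd
dddddd
dddddd
dddddd
[6] dddddd
dddddd
dddddd
dd^ddd
ddAdAd
dddAAd
dddddd
dddddd
dddddd
[7] dddddd
dddddd
dddddd
ddA>dd
ddAdAd
dddAAd
dddddd
dddddd
dddddd
[8] dddddd
dddddd
dddddd
ddAAdd
ddAvAd
dddAAd
dddddd
dddddd
dddddd
[9] dddddd
dddddd
dddddd
ddAAdd
dd<AAd
dddAAd
dddddd
dddddd
dddddd
[10] dddddd
dddddd
dddddd
ddAAdd
dddAAd
ddvAAd
dddddd
dddddd
dddddd
[11] dddddd
dddddd
dddddd
ddAAdd
dddAAd
d<AAAd
dddddd
dddddd
dddddd
[12] dddddd
dddddd
dddddd
ddAAdd
d^dAAd
dAAAAd
dddddd
dddddd
dddddd
[13] dddddd
dddddd
dddddd
ddAAdd
dA>AAd
dAAAAd
dddddd
dddddd
dddddd
[14] dddddd
dddddd
dddddd
ddAAdd
dAAAAd
dAvAAd
dddddd
dddddd
dddddd
[15] dddddd
dddddd
dddddd
ddAAdd
dAAAAd
dAd>Ad
dddddd
dddddd
dddddd
[16] dddddd
dddddd
dddddd
ddAAdd
dAA^Ad
dAddAd
dddddd
dddddd
dddddd
[17] dddddd
dddddd
dddddd
ddAAdd
dA<dAd
dAddAd
dddddd
dddddd
dddddd
[18] dddddd
dddddd
dddddd
ddAAdd
dAddAd
dAvdAd
dddddd
dddddd
dddddd
[19] dddddd
dddddd
dddddd
ddAAdd
dAddAd
d<AdAd
dddddd
dddddd
dddddd
[20] dddddd
dddddd
dddddd
ddAAdd
dAddAd
ddAdAd
dvdddd
dddddd
dddddd
[21] dddddd
dddddd
dddddd
ddAAdd
dAddAd
ddAdAd
<Adddd
dddddd
dddddd
[22] dddddd
dddddd
dddddd
ddAAdd
dAddAd
^dAdAd
AAdddd
dddddd
dddddd
[23] dddddd
dddddd
dddddd
ddAAdd
dAddAd
A>AdAd
AAdddd
dddddd
dddddd
[24] dddddd
dddddd
dddddd
ddAAdd
dAddAd
AAAdAd
Avdddd
dddddd
dddddd
[25] dddddd
dddddd
dddddd
ddAAdd
dAddAd
AAAdAd
Ad>ddd
dddddd
dddddd
[26] dddddd
dddddd
dddddd
ddAAdd
dAddAd
AAAdAd
AdAddd
ddvddd
dddddd
[27] dddddd
dddddd
dddddd
ddAAdd
dAddAd
AAAdAd
AdAddd
d<Addd
dddddd
[28] dddddd
dddddd
dddddd
ddAAdd
dAddAd
AAAdAd
A^Addd
dAAddd
dddddd
[29] dddddd
dddddd
dddddd
ddAAdd
dAddAd
AAAdAd
AA>ddd
dAAddd
dddddd
[30] dddddd
dddddd
dddddd
ddAAdd
dAddAd
AA^dAd
AAdddd
dAAddd
dddddd
[31] dddddd
dddddd
dddddd
ddAAdd
dAddAd
A<ddAd
AAdddd
dAAddd
dddddd
[32] dddddd
dddddd
dddddd
ddAAdd
dAddAd
AdddAd
Avdddd
dAAddd
dddddd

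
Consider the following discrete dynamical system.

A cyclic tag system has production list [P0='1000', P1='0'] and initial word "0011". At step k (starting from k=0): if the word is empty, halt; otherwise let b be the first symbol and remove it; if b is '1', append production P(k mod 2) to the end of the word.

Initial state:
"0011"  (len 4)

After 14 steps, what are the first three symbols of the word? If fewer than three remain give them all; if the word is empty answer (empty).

gen 0: "0011"  (len 4)
gen 1: "011"  (len 3)
gen 2: "11"  (len 2)
gen 3: "11000"  (len 5)
gen 4: "10000"  (len 5)
gen 5: "00001000"  (len 8)
gen 6: "0001000"  (len 7)
gen 7: "001000"  (len 6)
gen 8: "01000"  (len 5)
gen 9: "1000"  (len 4)
gen 10: "0000"  (len 4)
gen 11: "000"  (len 3)
gen 12: "00"  (len 2)
gen 13: "0"  (len 1)
gen 14: (halted — word empty)

(empty)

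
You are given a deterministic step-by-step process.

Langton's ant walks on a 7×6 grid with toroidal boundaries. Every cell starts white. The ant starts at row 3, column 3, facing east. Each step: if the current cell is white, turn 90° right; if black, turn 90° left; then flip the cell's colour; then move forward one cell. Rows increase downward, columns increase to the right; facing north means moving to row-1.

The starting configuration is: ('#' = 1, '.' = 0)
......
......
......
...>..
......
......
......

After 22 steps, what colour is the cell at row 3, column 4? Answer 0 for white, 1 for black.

[0] ......
......
......
...>..
......
......
......
[1] ......
......
......
...#..
...v..
......
......
[2] ......
......
......
...#..
..<#..
......
......
[3] ......
......
......
..^#..
..##..
......
......
[4] ......
......
......
..#>..
..##..
......
......
[5] ......
......
...^..
..#...
..##..
......
......
[6] ......
......
...#>.
..#...
..##..
......
......
[7] ......
......
...##.
..#.v.
..##..
......
......
[8] ......
......
...##.
..#<#.
..##..
......
......
[9] ......
......
...^#.
..###.
..##..
......
......
[10] ......
......
..<.#.
..###.
..##..
......
......
[11] ......
..^...
..#.#.
..###.
..##..
......
......
[12] ......
..#>..
..#.#.
..###.
..##..
......
......
[13] ......
..##..
..#v#.
..###.
..##..
......
......
[14] ......
..##..
..<##.
..###.
..##..
......
......
[15] ......
..##..
...##.
..v##.
..##..
......
......
[16] ......
..##..
...##.
...>#.
..##..
......
......
[17] ......
..##..
...^#.
....#.
..##..
......
......
[18] ......
..##..
..<.#.
....#.
..##..
......
......
[19] ......
..^#..
..#.#.
....#.
..##..
......
......
[20] ......
.<.#..
..#.#.
....#.
..##..
......
......
[21] .^....
.#.#..
..#.#.
....#.
..##..
......
......
[22] .#>...
.#.#..
..#.#.
....#.
..##..
......
......

1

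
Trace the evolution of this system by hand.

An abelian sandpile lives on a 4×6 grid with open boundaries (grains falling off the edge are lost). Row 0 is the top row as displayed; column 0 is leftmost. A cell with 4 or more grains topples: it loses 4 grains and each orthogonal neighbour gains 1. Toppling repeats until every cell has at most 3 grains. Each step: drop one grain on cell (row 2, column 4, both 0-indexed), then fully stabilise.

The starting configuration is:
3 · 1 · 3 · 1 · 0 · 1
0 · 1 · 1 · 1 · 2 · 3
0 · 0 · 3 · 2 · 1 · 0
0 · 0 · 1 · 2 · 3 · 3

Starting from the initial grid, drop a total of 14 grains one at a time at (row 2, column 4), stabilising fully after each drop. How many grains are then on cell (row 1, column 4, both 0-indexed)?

1

0) 3 · 1 · 3 · 1 · 0 · 1
0 · 1 · 1 · 1 · 2 · 3
0 · 0 · 3 · 2 · 1 · 0
0 · 0 · 1 · 2 · 3 · 3
1) 3 · 1 · 3 · 1 · 0 · 1
0 · 1 · 1 · 1 · 2 · 3
0 · 0 · 3 · 2 · 2 · 0
0 · 0 · 1 · 2 · 3 · 3
2) 3 · 1 · 3 · 1 · 0 · 1
0 · 1 · 1 · 1 · 2 · 3
0 · 0 · 3 · 2 · 3 · 0
0 · 0 · 1 · 2 · 3 · 3
3) 3 · 1 · 3 · 1 · 0 · 1
0 · 1 · 1 · 1 · 3 · 3
0 · 0 · 3 · 3 · 1 · 2
0 · 0 · 1 · 3 · 1 · 0
4) 3 · 1 · 3 · 1 · 0 · 1
0 · 1 · 1 · 1 · 3 · 3
0 · 0 · 3 · 3 · 2 · 2
0 · 0 · 1 · 3 · 1 · 0
5) 3 · 1 · 3 · 1 · 0 · 1
0 · 1 · 1 · 1 · 3 · 3
0 · 0 · 3 · 3 · 3 · 2
0 · 0 · 1 · 3 · 1 · 0
6) 3 · 1 · 3 · 1 · 1 · 2
0 · 1 · 2 · 3 · 1 · 1
0 · 1 · 0 · 2 · 3 · 0
0 · 0 · 3 · 0 · 3 · 1
7) 3 · 1 · 3 · 1 · 1 · 2
0 · 1 · 2 · 3 · 2 · 1
0 · 1 · 0 · 3 · 1 · 1
0 · 0 · 3 · 1 · 0 · 2
8) 3 · 1 · 3 · 1 · 1 · 2
0 · 1 · 2 · 3 · 2 · 1
0 · 1 · 0 · 3 · 2 · 1
0 · 0 · 3 · 1 · 0 · 2
9) 3 · 1 · 3 · 1 · 1 · 2
0 · 1 · 2 · 3 · 2 · 1
0 · 1 · 0 · 3 · 3 · 1
0 · 0 · 3 · 1 · 0 · 2
10) 3 · 1 · 3 · 2 · 2 · 2
0 · 1 · 3 · 1 · 0 · 2
0 · 1 · 1 · 1 · 2 · 2
0 · 0 · 3 · 2 · 1 · 2
11) 3 · 1 · 3 · 2 · 2 · 2
0 · 1 · 3 · 1 · 0 · 2
0 · 1 · 1 · 1 · 3 · 2
0 · 0 · 3 · 2 · 1 · 2
12) 3 · 1 · 3 · 2 · 2 · 2
0 · 1 · 3 · 1 · 1 · 2
0 · 1 · 1 · 2 · 0 · 3
0 · 0 · 3 · 2 · 2 · 2
13) 3 · 1 · 3 · 2 · 2 · 2
0 · 1 · 3 · 1 · 1 · 2
0 · 1 · 1 · 2 · 1 · 3
0 · 0 · 3 · 2 · 2 · 2
14) 3 · 1 · 3 · 2 · 2 · 2
0 · 1 · 3 · 1 · 1 · 2
0 · 1 · 1 · 2 · 2 · 3
0 · 0 · 3 · 2 · 2 · 2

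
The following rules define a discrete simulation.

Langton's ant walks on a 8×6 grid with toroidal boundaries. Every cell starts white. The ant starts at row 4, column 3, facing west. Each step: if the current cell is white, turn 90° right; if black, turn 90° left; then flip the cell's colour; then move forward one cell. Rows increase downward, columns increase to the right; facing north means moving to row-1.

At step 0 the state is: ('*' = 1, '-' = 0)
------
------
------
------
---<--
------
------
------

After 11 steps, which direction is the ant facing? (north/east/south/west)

south

t=0: ------
------
------
------
---<--
------
------
------
t=1: ------
------
------
---^--
---*--
------
------
------
t=2: ------
------
------
---*>-
---*--
------
------
------
t=3: ------
------
------
---**-
---*v-
------
------
------
t=4: ------
------
------
---**-
---<*-
------
------
------
t=5: ------
------
------
---**-
----*-
---v--
------
------
t=6: ------
------
------
---**-
----*-
--<*--
------
------
t=7: ------
------
------
---**-
--^-*-
--**--
------
------
t=8: ------
------
------
---**-
--*>*-
--**--
------
------
t=9: ------
------
------
---**-
--***-
--*v--
------
------
t=10: ------
------
------
---**-
--***-
--*->-
------
------
t=11: ------
------
------
---**-
--***-
--*-*-
----v-
------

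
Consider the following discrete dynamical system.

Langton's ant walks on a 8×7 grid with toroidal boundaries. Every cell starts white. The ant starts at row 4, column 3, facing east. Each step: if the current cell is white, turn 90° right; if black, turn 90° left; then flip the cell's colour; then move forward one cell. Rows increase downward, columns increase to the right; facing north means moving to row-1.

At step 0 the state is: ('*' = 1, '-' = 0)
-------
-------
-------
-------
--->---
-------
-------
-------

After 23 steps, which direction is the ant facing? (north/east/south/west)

south

gen 0: -------
-------
-------
-------
--->---
-------
-------
-------
gen 1: -------
-------
-------
-------
---*---
---v---
-------
-------
gen 2: -------
-------
-------
-------
---*---
--<*---
-------
-------
gen 3: -------
-------
-------
-------
--^*---
--**---
-------
-------
gen 4: -------
-------
-------
-------
--*>---
--**---
-------
-------
gen 5: -------
-------
-------
---^---
--*----
--**---
-------
-------
gen 6: -------
-------
-------
---*>--
--*----
--**---
-------
-------
gen 7: -------
-------
-------
---**--
--*-v--
--**---
-------
-------
gen 8: -------
-------
-------
---**--
--*<*--
--**---
-------
-------
gen 9: -------
-------
-------
---^*--
--***--
--**---
-------
-------
gen 10: -------
-------
-------
--<-*--
--***--
--**---
-------
-------
gen 11: -------
-------
--^----
--*-*--
--***--
--**---
-------
-------
gen 12: -------
-------
--*>---
--*-*--
--***--
--**---
-------
-------
gen 13: -------
-------
--**---
--*v*--
--***--
--**---
-------
-------
gen 14: -------
-------
--**---
--<**--
--***--
--**---
-------
-------
gen 15: -------
-------
--**---
---**--
--v**--
--**---
-------
-------
gen 16: -------
-------
--**---
---**--
--->*--
--**---
-------
-------
gen 17: -------
-------
--**---
---^*--
----*--
--**---
-------
-------
gen 18: -------
-------
--**---
--<-*--
----*--
--**---
-------
-------
gen 19: -------
-------
--^*---
--*-*--
----*--
--**---
-------
-------
gen 20: -------
-------
-<-*---
--*-*--
----*--
--**---
-------
-------
gen 21: -------
-^-----
-*-*---
--*-*--
----*--
--**---
-------
-------
gen 22: -------
-*>----
-*-*---
--*-*--
----*--
--**---
-------
-------
gen 23: -------
-**----
-*v*---
--*-*--
----*--
--**---
-------
-------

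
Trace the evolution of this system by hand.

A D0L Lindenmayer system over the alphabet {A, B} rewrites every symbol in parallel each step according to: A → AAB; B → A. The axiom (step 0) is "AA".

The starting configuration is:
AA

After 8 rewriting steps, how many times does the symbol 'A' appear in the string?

step 0: AA
step 1: AABAAB
step 2: AABAABAAABAABA
step 3: AABAABAAABAABAAABAABAABAAABAABAAAB
step 4: AABAABAAABAABAAABAABAABAAABAABAAABAABAABAAABAABAAABAABAAABAABAABAAABAABAAABAABAABA
step 5: AABAABAAABAABAAABAABAABAAABAABAAABAABAABAAABAABAAABAABAAAB…AABAABAAABAABAAABAABAABAAABAABAAABAABAABAAABAABAAABAABAAAB  (len 198)
step 6: AABAABAAABAABAAABAABAABAAABAABAAABAABAABAAABAABAAABAABAAAB…AABAABAAABAABAAABAABAABAAABAABAAABAABAABAAABAABAAABAABAABA  (len 478)
step 7: AABAABAAABAABAAABAABAABAAABAABAAABAABAABAAABAABAAABAABAAAB…AABAABAAABAABAAABAABAABAAABAABAAABAABAABAAABAABAAABAABAAAB  (len 1154)
step 8: AABAABAAABAABAAABAABAABAAABAABAAABAABAABAAABAABAAABAABAAAB…AABAABAAABAABAAABAABAABAAABAABAAABAABAABAAABAABAAABAABAABA  (len 2786)

1970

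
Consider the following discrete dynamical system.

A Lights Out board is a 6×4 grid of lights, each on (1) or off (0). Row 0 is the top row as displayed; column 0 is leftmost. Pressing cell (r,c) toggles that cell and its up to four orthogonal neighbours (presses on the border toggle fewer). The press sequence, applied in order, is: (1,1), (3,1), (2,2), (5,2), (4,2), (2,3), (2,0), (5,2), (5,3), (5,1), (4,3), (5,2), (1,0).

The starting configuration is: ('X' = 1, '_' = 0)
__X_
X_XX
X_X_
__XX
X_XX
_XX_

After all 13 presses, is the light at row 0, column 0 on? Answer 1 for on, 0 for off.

step 0: __X_
X_XX
X_X_
__XX
X_XX
_XX_
step 1: _XX_
_X_X
XXX_
__XX
X_XX
_XX_
step 2: _XX_
_X_X
X_X_
XX_X
XXXX
_XX_
step 3: _XX_
_XXX
XX_X
XXXX
XXXX
_XX_
step 4: _XX_
_XXX
XX_X
XXXX
XX_X
___X
step 5: _XX_
_XXX
XX_X
XX_X
X_X_
__XX
step 6: _XX_
_XX_
XXX_
XX__
X_X_
__XX
step 7: _XX_
XXX_
__X_
_X__
X_X_
__XX
step 8: _XX_
XXX_
__X_
_X__
X___
_X__
step 9: _XX_
XXX_
__X_
_X__
X__X
_XXX
step 10: _XX_
XXX_
__X_
_X__
XX_X
X__X
step 11: _XX_
XXX_
__X_
_X_X
XXX_
X___
step 12: _XX_
XXX_
__X_
_X_X
XX__
XXXX
step 13: XXX_
__X_
X_X_
_X_X
XX__
XXXX

1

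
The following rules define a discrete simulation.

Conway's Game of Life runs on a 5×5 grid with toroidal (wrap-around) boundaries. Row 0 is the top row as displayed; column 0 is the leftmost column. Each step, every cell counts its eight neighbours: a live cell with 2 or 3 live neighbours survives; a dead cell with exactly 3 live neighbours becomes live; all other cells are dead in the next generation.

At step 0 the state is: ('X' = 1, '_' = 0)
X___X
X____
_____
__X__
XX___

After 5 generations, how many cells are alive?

t=0: X___X
X____
_____
__X__
XX___
t=1: ____X
X___X
_____
_X___
XX__X
t=2: _X_X_
X___X
X____
_X___
_X__X
t=3: _XXX_
XX__X
XX__X
_X___
_X___
t=4: ___XX
_____
__X_X
_XX__
XX___
t=5: X___X
____X
_XXX_
__XX_
XX_XX

12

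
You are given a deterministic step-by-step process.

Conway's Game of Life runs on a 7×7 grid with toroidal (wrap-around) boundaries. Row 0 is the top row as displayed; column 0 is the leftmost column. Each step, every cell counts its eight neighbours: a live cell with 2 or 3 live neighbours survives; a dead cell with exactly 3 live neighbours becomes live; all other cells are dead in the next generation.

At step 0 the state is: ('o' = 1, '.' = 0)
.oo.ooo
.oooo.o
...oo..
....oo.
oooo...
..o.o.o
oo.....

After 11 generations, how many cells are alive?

k=0  .oo.ooo
.oooo.o
...oo..
....oo.
oooo...
..o.o.o
oo.....
k=1  ....o.o
.o....o
.......
.o...o.
ooo...o
......o
....o..
k=2  o......
o....o.
o......
.oo...o
.oo..oo
.o...oo
.......
k=3  ......o
oo.....
o......
..o..oo
.......
.oo..oo
o.....o
k=4  .o....o
oo....o
o......
......o
ooo....
.o...oo
.o.....
k=5  .oo...o
.o....o
.o.....
......o
.oo..o.
......o
.oo..oo
k=6  ......o
.o.....
.......
ooo....
o....oo
......o
.oo..oo
k=7  .oo..oo
.......
o.o....
oo.....
.....o.
.o.....
.....oo
k=8  o....oo
o.o...o
o......
oo....o
oo.....
.....oo
.oo..oo
k=9  ..o....
.....o.
.......
......o
.o...o.
..o..o.
.o..o..
k=10  .......
.......
.......
.......
.....oo
.oo.oo.
.ooo...
k=11  ..o....
.......
.......
.......
....ooo
oo..ooo
.o.oo..

12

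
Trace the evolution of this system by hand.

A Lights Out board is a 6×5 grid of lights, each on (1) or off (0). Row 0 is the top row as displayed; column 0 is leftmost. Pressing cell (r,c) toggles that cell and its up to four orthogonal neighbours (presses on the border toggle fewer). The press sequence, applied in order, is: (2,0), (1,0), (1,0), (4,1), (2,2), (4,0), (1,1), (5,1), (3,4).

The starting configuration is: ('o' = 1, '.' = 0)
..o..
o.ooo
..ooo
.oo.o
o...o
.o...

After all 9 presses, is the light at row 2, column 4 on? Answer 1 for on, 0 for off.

k=0  ..o..
o.ooo
..ooo
.oo.o
o...o
.o...
k=1  ..o..
..ooo
ooooo
ooo.o
o...o
.o...
k=2  o.o..
ooooo
.oooo
ooo.o
o...o
.o...
k=3  ..o..
..ooo
ooooo
ooo.o
o...o
.o...
k=4  ..o..
..ooo
ooooo
o.o.o
.oo.o
.....
k=5  ..o..
...oo
o...o
o...o
.oo.o
.....
k=6  ..o..
...oo
o...o
....o
o.o.o
o....
k=7  .oo..
ooooo
oo..o
....o
o.o.o
o....
k=8  .oo..
ooooo
oo..o
....o
ooo.o
.oo..
k=9  .oo..
ooooo
oo...
...o.
ooo..
.oo..

0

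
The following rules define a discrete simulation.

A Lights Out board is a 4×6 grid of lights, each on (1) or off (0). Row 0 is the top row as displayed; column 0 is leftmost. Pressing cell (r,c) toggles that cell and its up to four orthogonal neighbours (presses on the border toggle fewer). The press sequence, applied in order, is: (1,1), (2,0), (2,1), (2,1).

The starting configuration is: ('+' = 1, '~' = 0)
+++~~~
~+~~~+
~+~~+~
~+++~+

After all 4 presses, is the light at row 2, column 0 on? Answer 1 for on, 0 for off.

1

t=0: +++~~~
~+~~~+
~+~~+~
~+++~+
t=1: +~+~~~
+~+~~+
~~~~+~
~+++~+
t=2: +~+~~~
~~+~~+
++~~+~
++++~+
t=3: +~+~~~
~++~~+
~~+~+~
+~++~+
t=4: +~+~~~
~~+~~+
++~~+~
++++~+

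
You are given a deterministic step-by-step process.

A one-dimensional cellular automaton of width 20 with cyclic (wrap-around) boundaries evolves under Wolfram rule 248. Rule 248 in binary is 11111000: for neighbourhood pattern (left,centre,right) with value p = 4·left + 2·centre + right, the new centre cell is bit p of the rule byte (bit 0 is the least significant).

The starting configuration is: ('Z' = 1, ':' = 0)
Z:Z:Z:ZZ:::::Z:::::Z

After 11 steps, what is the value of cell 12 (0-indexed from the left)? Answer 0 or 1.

t=0: Z:Z:Z:ZZ:::::Z:::::Z
t=1: ZZ:Z:ZZZZ:::::Z::::Z
t=2: ZZZ:ZZZZZZ:::::Z:::Z
t=3: ZZZZZZZZZZZ:::::Z::Z
t=4: ZZZZZZZZZZZZ:::::Z:Z
t=5: ZZZZZZZZZZZZZ:::::ZZ
t=6: ZZZZZZZZZZZZZZ::::ZZ
t=7: ZZZZZZZZZZZZZZZ:::ZZ
t=8: ZZZZZZZZZZZZZZZZ::ZZ
t=9: ZZZZZZZZZZZZZZZZZ:ZZ
t=10: ZZZZZZZZZZZZZZZZZZZZ
t=11: ZZZZZZZZZZZZZZZZZZZZ

1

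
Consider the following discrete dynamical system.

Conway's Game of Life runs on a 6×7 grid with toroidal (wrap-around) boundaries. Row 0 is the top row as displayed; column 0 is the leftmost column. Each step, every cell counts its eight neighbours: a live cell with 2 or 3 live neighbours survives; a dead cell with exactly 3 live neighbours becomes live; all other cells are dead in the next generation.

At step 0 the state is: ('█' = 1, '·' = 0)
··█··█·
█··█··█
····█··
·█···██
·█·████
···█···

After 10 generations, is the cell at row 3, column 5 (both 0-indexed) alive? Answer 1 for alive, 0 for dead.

1

gen 0: ··█··█·
█··█··█
····█··
·█···██
·█·████
···█···
gen 1: ··███·█
···████
····█··
··██··█
···█··█
···█··█
gen 2: █·█···█
··█···█
··█···█
··████·
█··████
█·····█
gen 3: ·····█·
··██·██
·██·█·█
███····
███····
···██··
gen 4: ··█··██
████··█
····█·█
······█
█······
·████··
gen 5: ·····██
·████··
·███··█
█····██
████···
███████
gen 6: ·······
·█··█·█
······█
····██·
·······
·······
gen 7: ·······
█····█·
█···█·█
·····█·
·······
·······
gen 8: ·······
█····█·
█···█··
·····██
·······
·······
gen 9: ·······
······█
█···█··
·····██
·······
·······
gen 10: ·······
·······
█······
·····██
·······
·······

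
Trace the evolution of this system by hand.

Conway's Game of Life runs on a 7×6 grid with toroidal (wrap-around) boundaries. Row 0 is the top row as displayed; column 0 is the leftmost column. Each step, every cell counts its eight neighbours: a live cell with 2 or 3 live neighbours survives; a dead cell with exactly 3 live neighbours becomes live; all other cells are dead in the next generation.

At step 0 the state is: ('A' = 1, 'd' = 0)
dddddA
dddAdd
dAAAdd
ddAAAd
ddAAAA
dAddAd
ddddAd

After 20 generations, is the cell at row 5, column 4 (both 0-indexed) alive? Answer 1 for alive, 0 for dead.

1

k=0  dddddA
dddAdd
dAAAdd
ddAAAd
ddAAAA
dAddAd
ddddAd
k=1  ddddAd
dddAAd
dAdddd
dddddA
dAdddA
ddAddd
ddddAA
k=2  dddddd
dddAAd
ddddAd
dddddd
Addddd
AdddAA
dddAAA
k=3  dddddA
dddAAd
dddAAd
dddddd
Addddd
AddAdd
AddAdd
k=4  dddAdA
dddAdA
dddAAd
dddddd
dddddd
AAdddA
AdddAA
k=5  dddAdd
ddAAdA
dddAAd
dddddd
Addddd
dAddAd
dAdddd
k=6  dddAAd
ddAddd
ddAAAd
dddddd
dddddd
AAdddd
ddAddd
k=7  ddAAdd
ddAddd
ddAAdd
dddAdd
dddddd
dAdddd
dAAAdd
k=8  dddddd
dAdddd
ddAAdd
ddAAdd
dddddd
dAdddd
dAdAdd
k=9  ddAddd
ddAddd
dAdAdd
ddAAdd
ddAddd
ddAddd
ddAddd
k=10  dAAAdd
dAAAdd
dAdAdd
dAdAdd
dAAddd
dAAAdd
dAAAdd
k=11  AdddAd
AdddAd
AAdAAd
AAdAdd
Addddd
Addddd
AdddAd
k=12  AAdAAd
AdddAd
dddAAd
dddAAd
AddddA
AAdddd
AAdddd
k=13  ddAAAd
AAAddd
dddddd
dddAdd
AAddAA
dddddd
dddddd
k=14  ddAAdd
dAAddd
dAAddd
AdddAA
AdddAA
AddddA
dddAdd
k=15  dAdAdd
dddddd
ddAAdA
dddAAd
dAdddd
Addddd
ddAAAd
k=16  dddAAd
dddAAd
ddAAdd
dddAAd
dddddd
dAAAdd
dAAAAd
k=17  dddddA
dddddd
ddAddd
ddAAAd
ddddAd
dAddAd
dAdddd
k=18  dddddd
dddddd
ddAddd
ddAdAd
ddAdAA
dddddd
Addddd
k=19  dddddd
dddddd
dddAdd
dAAdAA
ddddAA
dddddA
dddddd
k=20  dddddd
dddddd
ddAAAd
AdAddA
dddAdd
ddddAA
dddddd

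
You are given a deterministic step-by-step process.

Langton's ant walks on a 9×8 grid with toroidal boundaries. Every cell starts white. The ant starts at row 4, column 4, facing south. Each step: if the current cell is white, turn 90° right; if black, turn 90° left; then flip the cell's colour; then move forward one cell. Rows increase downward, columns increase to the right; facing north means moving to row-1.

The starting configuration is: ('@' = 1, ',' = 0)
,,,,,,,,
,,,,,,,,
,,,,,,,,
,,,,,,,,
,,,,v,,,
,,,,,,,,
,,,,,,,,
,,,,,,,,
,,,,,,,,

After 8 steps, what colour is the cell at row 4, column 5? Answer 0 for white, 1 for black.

t=0: ,,,,,,,,
,,,,,,,,
,,,,,,,,
,,,,,,,,
,,,,v,,,
,,,,,,,,
,,,,,,,,
,,,,,,,,
,,,,,,,,
t=1: ,,,,,,,,
,,,,,,,,
,,,,,,,,
,,,,,,,,
,,,<@,,,
,,,,,,,,
,,,,,,,,
,,,,,,,,
,,,,,,,,
t=2: ,,,,,,,,
,,,,,,,,
,,,,,,,,
,,,^,,,,
,,,@@,,,
,,,,,,,,
,,,,,,,,
,,,,,,,,
,,,,,,,,
t=3: ,,,,,,,,
,,,,,,,,
,,,,,,,,
,,,@>,,,
,,,@@,,,
,,,,,,,,
,,,,,,,,
,,,,,,,,
,,,,,,,,
t=4: ,,,,,,,,
,,,,,,,,
,,,,,,,,
,,,@@,,,
,,,@v,,,
,,,,,,,,
,,,,,,,,
,,,,,,,,
,,,,,,,,
t=5: ,,,,,,,,
,,,,,,,,
,,,,,,,,
,,,@@,,,
,,,@,>,,
,,,,,,,,
,,,,,,,,
,,,,,,,,
,,,,,,,,
t=6: ,,,,,,,,
,,,,,,,,
,,,,,,,,
,,,@@,,,
,,,@,@,,
,,,,,v,,
,,,,,,,,
,,,,,,,,
,,,,,,,,
t=7: ,,,,,,,,
,,,,,,,,
,,,,,,,,
,,,@@,,,
,,,@,@,,
,,,,<@,,
,,,,,,,,
,,,,,,,,
,,,,,,,,
t=8: ,,,,,,,,
,,,,,,,,
,,,,,,,,
,,,@@,,,
,,,@^@,,
,,,,@@,,
,,,,,,,,
,,,,,,,,
,,,,,,,,

1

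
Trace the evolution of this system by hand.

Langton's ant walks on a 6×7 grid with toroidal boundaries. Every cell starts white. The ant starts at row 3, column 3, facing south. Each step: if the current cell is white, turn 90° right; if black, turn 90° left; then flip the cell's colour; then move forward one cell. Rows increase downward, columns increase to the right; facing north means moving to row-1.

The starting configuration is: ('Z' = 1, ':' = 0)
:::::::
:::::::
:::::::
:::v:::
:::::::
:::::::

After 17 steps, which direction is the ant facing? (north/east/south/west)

k=0  :::::::
:::::::
:::::::
:::v:::
:::::::
:::::::
k=1  :::::::
:::::::
:::::::
::<Z:::
:::::::
:::::::
k=2  :::::::
:::::::
::^::::
::ZZ:::
:::::::
:::::::
k=3  :::::::
:::::::
::Z>:::
::ZZ:::
:::::::
:::::::
k=4  :::::::
:::::::
::ZZ:::
::Zv:::
:::::::
:::::::
k=5  :::::::
:::::::
::ZZ:::
::Z:>::
:::::::
:::::::
k=6  :::::::
:::::::
::ZZ:::
::Z:Z::
::::v::
:::::::
k=7  :::::::
:::::::
::ZZ:::
::Z:Z::
:::<Z::
:::::::
k=8  :::::::
:::::::
::ZZ:::
::Z^Z::
:::ZZ::
:::::::
k=9  :::::::
:::::::
::ZZ:::
::ZZ>::
:::ZZ::
:::::::
k=10  :::::::
:::::::
::ZZ^::
::ZZ:::
:::ZZ::
:::::::
k=11  :::::::
:::::::
::ZZZ>:
::ZZ:::
:::ZZ::
:::::::
k=12  :::::::
:::::::
::ZZZZ:
::ZZ:v:
:::ZZ::
:::::::
k=13  :::::::
:::::::
::ZZZZ:
::ZZ<Z:
:::ZZ::
:::::::
k=14  :::::::
:::::::
::ZZ^Z:
::ZZZZ:
:::ZZ::
:::::::
k=15  :::::::
:::::::
::Z<:Z:
::ZZZZ:
:::ZZ::
:::::::
k=16  :::::::
:::::::
::Z::Z:
::ZvZZ:
:::ZZ::
:::::::
k=17  :::::::
:::::::
::Z::Z:
::Z:>Z:
:::ZZ::
:::::::

east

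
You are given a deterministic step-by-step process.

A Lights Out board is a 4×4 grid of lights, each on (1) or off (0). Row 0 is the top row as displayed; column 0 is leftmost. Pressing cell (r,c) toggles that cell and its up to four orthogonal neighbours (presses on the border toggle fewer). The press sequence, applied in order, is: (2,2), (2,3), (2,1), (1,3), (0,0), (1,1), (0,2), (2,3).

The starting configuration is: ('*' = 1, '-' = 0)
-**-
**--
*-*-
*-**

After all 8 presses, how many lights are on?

step 0: -**-
**--
*-*-
*-**
step 1: -**-
***-
**-*
*--*
step 2: -**-
****
***-
*---
step 3: -**-
*-**
----
**--
step 4: -***
*---
---*
**--
step 5: *-**
----
---*
**--
step 6: ****
***-
-*-*
**--
step 7: *---
**--
-*-*
**--
step 8: *---
**-*
-**-
**-*

9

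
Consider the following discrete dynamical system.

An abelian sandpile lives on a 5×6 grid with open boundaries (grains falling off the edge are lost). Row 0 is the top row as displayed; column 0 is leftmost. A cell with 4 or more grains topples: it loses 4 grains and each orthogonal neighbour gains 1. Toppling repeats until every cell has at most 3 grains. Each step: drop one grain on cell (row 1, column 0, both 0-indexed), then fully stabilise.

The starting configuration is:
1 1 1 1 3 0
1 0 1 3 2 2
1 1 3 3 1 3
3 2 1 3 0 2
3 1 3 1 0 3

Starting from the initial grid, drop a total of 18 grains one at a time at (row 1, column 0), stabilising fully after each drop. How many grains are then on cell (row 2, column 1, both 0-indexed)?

3

[0] 1 1 1 1 3 0
1 0 1 3 2 2
1 1 3 3 1 3
3 2 1 3 0 2
3 1 3 1 0 3
[1] 1 1 1 1 3 0
2 0 1 3 2 2
1 1 3 3 1 3
3 2 1 3 0 2
3 1 3 1 0 3
[2] 1 1 1 1 3 0
3 0 1 3 2 2
1 1 3 3 1 3
3 2 1 3 0 2
3 1 3 1 0 3
[3] 2 1 1 1 3 0
0 1 1 3 2 2
2 1 3 3 1 3
3 2 1 3 0 2
3 1 3 1 0 3
[4] 2 1 1 1 3 0
1 1 1 3 2 2
2 1 3 3 1 3
3 2 1 3 0 2
3 1 3 1 0 3
[5] 2 1 1 1 3 0
2 1 1 3 2 2
2 1 3 3 1 3
3 2 1 3 0 2
3 1 3 1 0 3
[6] 2 1 1 1 3 0
3 1 1 3 2 2
2 1 3 3 1 3
3 2 1 3 0 2
3 1 3 1 0 3
[7] 3 1 1 1 3 0
0 2 1 3 2 2
3 1 3 3 1 3
3 2 1 3 0 2
3 1 3 1 0 3
[8] 3 1 1 1 3 0
1 2 1 3 2 2
3 1 3 3 1 3
3 2 1 3 0 2
3 1 3 1 0 3
[9] 3 1 1 1 3 0
2 2 1 3 2 2
3 1 3 3 1 3
3 2 1 3 0 2
3 1 3 1 0 3
[10] 3 1 1 1 3 0
3 2 1 3 2 2
3 1 3 3 1 3
3 2 1 3 0 2
3 1 3 1 0 3
[11] 0 2 1 1 3 0
2 3 1 3 2 2
1 2 3 3 1 3
1 3 1 3 0 2
0 2 3 1 0 3
[12] 0 2 1 1 3 0
3 3 1 3 2 2
1 2 3 3 1 3
1 3 1 3 0 2
0 2 3 1 0 3
[13] 1 3 1 1 3 0
1 0 2 3 2 2
2 3 3 3 1 3
1 3 1 3 0 2
0 2 3 1 0 3
[14] 1 3 1 1 3 0
2 0 2 3 2 2
2 3 3 3 1 3
1 3 1 3 0 2
0 2 3 1 0 3
[15] 1 3 1 1 3 0
3 0 2 3 2 2
2 3 3 3 1 3
1 3 1 3 0 2
0 2 3 1 0 3
[16] 2 3 1 1 3 0
0 1 2 3 2 2
3 3 3 3 1 3
1 3 1 3 0 2
0 2 3 1 0 3
[17] 2 3 1 1 3 0
1 1 2 3 2 2
3 3 3 3 1 3
1 3 1 3 0 2
0 2 3 1 0 3
[18] 2 3 1 1 3 0
2 1 2 3 2 2
3 3 3 3 1 3
1 3 1 3 0 2
0 2 3 1 0 3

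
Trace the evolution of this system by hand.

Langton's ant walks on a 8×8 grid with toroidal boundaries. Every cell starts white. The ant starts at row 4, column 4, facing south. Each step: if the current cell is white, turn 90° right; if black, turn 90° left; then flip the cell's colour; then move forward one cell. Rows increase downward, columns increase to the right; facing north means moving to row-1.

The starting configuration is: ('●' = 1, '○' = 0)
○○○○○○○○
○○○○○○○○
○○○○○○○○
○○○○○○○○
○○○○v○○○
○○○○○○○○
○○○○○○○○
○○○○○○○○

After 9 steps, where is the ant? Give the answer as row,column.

4,5

step 0: ○○○○○○○○
○○○○○○○○
○○○○○○○○
○○○○○○○○
○○○○v○○○
○○○○○○○○
○○○○○○○○
○○○○○○○○
step 1: ○○○○○○○○
○○○○○○○○
○○○○○○○○
○○○○○○○○
○○○<●○○○
○○○○○○○○
○○○○○○○○
○○○○○○○○
step 2: ○○○○○○○○
○○○○○○○○
○○○○○○○○
○○○^○○○○
○○○●●○○○
○○○○○○○○
○○○○○○○○
○○○○○○○○
step 3: ○○○○○○○○
○○○○○○○○
○○○○○○○○
○○○●>○○○
○○○●●○○○
○○○○○○○○
○○○○○○○○
○○○○○○○○
step 4: ○○○○○○○○
○○○○○○○○
○○○○○○○○
○○○●●○○○
○○○●v○○○
○○○○○○○○
○○○○○○○○
○○○○○○○○
step 5: ○○○○○○○○
○○○○○○○○
○○○○○○○○
○○○●●○○○
○○○●○>○○
○○○○○○○○
○○○○○○○○
○○○○○○○○
step 6: ○○○○○○○○
○○○○○○○○
○○○○○○○○
○○○●●○○○
○○○●○●○○
○○○○○v○○
○○○○○○○○
○○○○○○○○
step 7: ○○○○○○○○
○○○○○○○○
○○○○○○○○
○○○●●○○○
○○○●○●○○
○○○○<●○○
○○○○○○○○
○○○○○○○○
step 8: ○○○○○○○○
○○○○○○○○
○○○○○○○○
○○○●●○○○
○○○●^●○○
○○○○●●○○
○○○○○○○○
○○○○○○○○
step 9: ○○○○○○○○
○○○○○○○○
○○○○○○○○
○○○●●○○○
○○○●●>○○
○○○○●●○○
○○○○○○○○
○○○○○○○○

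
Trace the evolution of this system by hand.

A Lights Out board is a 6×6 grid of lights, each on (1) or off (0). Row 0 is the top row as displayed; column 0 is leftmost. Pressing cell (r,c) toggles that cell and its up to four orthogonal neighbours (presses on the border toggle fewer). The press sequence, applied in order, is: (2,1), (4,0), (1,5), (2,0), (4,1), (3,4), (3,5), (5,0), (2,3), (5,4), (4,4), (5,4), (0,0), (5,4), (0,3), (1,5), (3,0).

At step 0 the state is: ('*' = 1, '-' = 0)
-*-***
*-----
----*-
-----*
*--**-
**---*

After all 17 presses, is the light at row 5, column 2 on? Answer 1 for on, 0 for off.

0

gen 0: -*-***
*-----
----*-
-----*
*--**-
**---*
gen 1: -*-***
**----
***-*-
-*---*
*--**-
**---*
gen 2: -*-***
**----
***-*-
**---*
-*-**-
-*---*
gen 3: -*-**-
**--**
***-**
**---*
-*-**-
-*---*
gen 4: -*-**-
-*--**
--*-**
-*---*
-*-**-
-*---*
gen 5: -*-**-
-*--**
--*-**
-----*
*-***-
-----*
gen 6: -*-**-
-*--**
--*--*
---**-
*-**--
-----*
gen 7: -*-**-
-*--**
--*---
---*-*
*-**-*
-----*
gen 8: -*-**-
-*--**
--*---
---*-*
--**-*
**---*
gen 9: -*-**-
-*-***
---**-
-----*
--**-*
**---*
gen 10: -*-**-
-*-***
---**-
-----*
--****
**-**-
gen 11: -*-**-
-*-***
---**-
----**
--*---
**-*--
gen 12: -*-**-
-*-***
---**-
----**
--*-*-
**--**
gen 13: *--**-
**-***
---**-
----**
--*-*-
**--**
gen 14: *--**-
**-***
---**-
----**
--*---
**-*--
gen 15: *-*---
**--**
---**-
----**
--*---
**-*--
gen 16: *-*--*
**----
---***
----**
--*---
**-*--
gen 17: *-*--*
**----
*--***
**--**
*-*---
**-*--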